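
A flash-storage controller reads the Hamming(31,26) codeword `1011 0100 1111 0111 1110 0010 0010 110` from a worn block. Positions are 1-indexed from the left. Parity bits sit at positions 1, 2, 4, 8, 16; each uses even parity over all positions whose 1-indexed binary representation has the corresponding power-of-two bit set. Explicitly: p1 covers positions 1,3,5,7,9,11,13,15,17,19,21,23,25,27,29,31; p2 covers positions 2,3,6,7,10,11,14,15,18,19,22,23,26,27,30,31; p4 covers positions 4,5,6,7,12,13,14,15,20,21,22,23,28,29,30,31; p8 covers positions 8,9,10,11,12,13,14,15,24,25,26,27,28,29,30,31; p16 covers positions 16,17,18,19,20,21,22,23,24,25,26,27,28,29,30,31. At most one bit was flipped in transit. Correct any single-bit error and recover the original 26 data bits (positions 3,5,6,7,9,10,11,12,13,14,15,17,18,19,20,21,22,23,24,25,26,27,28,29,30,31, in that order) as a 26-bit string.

s1: b1⊕b3⊕b5⊕b7⊕b9⊕b11⊕b13⊕b15⊕b17⊕b19⊕b21⊕b23⊕b25⊕b27⊕b29⊕b31 = 1⊕1⊕0⊕0⊕1⊕1⊕0⊕1⊕1⊕1⊕0⊕1⊕0⊕1⊕1⊕0 = 0
s2: b2⊕b3⊕b6⊕b7⊕b10⊕b11⊕b14⊕b15⊕b18⊕b19⊕b22⊕b23⊕b26⊕b27⊕b30⊕b31 = 0⊕1⊕1⊕0⊕1⊕1⊕1⊕1⊕1⊕1⊕0⊕1⊕0⊕1⊕1⊕0 = 1
s4: b4⊕b5⊕b6⊕b7⊕b12⊕b13⊕b14⊕b15⊕b20⊕b21⊕b22⊕b23⊕b28⊕b29⊕b30⊕b31 = 1⊕0⊕1⊕0⊕1⊕0⊕1⊕1⊕0⊕0⊕0⊕1⊕0⊕1⊕1⊕0 = 0
s8: b8⊕b9⊕b10⊕b11⊕b12⊕b13⊕b14⊕b15⊕b24⊕b25⊕b26⊕b27⊕b28⊕b29⊕b30⊕b31 = 0⊕1⊕1⊕1⊕1⊕0⊕1⊕1⊕0⊕0⊕0⊕1⊕0⊕1⊕1⊕0 = 1
s16: b16⊕b17⊕b18⊕b19⊕b20⊕b21⊕b22⊕b23⊕b24⊕b25⊕b26⊕b27⊕b28⊕b29⊕b30⊕b31 = 1⊕1⊕1⊕1⊕0⊕0⊕0⊕1⊕0⊕0⊕0⊕1⊕0⊕1⊕1⊕0 = 0
Syndrome (s16...s1) = 01010 → position 10.
Flip bit 10: corrected codeword = 1011010010110111111000100010110
Data bits at positions 3,5,6,7,9,10,11,12,13,14,15,17,18,19,20,21,22,23,24,25,26,27,28,29,30,31: 10101011011111000100010110

10101011011111000100010110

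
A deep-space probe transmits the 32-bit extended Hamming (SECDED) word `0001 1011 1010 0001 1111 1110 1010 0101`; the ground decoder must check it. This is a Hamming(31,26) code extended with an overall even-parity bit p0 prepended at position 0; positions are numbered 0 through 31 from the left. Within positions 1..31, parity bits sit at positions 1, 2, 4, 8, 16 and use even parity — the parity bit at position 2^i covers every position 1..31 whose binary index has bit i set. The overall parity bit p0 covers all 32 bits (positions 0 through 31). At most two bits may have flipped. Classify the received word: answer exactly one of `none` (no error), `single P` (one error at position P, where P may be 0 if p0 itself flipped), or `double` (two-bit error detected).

s1: b1⊕b3⊕b5⊕b7⊕b9⊕b11⊕b13⊕b15⊕b17⊕b19⊕b21⊕b23⊕b25⊕b27⊕b29⊕b31 = 0⊕1⊕0⊕1⊕0⊕0⊕0⊕1⊕1⊕1⊕1⊕0⊕0⊕0⊕1⊕1 = 0
s2: b2⊕b3⊕b6⊕b7⊕b10⊕b11⊕b14⊕b15⊕b18⊕b19⊕b22⊕b23⊕b26⊕b27⊕b30⊕b31 = 0⊕1⊕1⊕1⊕1⊕0⊕0⊕1⊕1⊕1⊕1⊕0⊕1⊕0⊕0⊕1 = 0
s4: b4⊕b5⊕b6⊕b7⊕b12⊕b13⊕b14⊕b15⊕b20⊕b21⊕b22⊕b23⊕b28⊕b29⊕b30⊕b31 = 1⊕0⊕1⊕1⊕0⊕0⊕0⊕1⊕1⊕1⊕1⊕0⊕0⊕1⊕0⊕1 = 1
s8: b8⊕b9⊕b10⊕b11⊕b12⊕b13⊕b14⊕b15⊕b24⊕b25⊕b26⊕b27⊕b28⊕b29⊕b30⊕b31 = 1⊕0⊕1⊕0⊕0⊕0⊕0⊕1⊕1⊕0⊕1⊕0⊕0⊕1⊕0⊕1 = 1
s16: b16⊕b17⊕b18⊕b19⊕b20⊕b21⊕b22⊕b23⊕b24⊕b25⊕b26⊕b27⊕b28⊕b29⊕b30⊕b31 = 1⊕1⊕1⊕1⊕1⊕1⊕1⊕0⊕1⊕0⊕1⊕0⊕0⊕1⊕0⊕1 = 1
Syndrome (s16...s1) = 11100 → position 28.
Overall parity (XOR of all 32 bits, including p0): 0⊕0⊕0⊕1⊕1⊕0⊕1⊕1⊕1⊕0⊕1⊕0⊕0⊕0⊕0⊕1⊕1⊕1⊕1⊕1⊕1⊕1⊕1⊕0⊕1⊕0⊕1⊕0⊕0⊕1⊕0⊕1 = 0
Overall=0, syndrome position=28 → double-bit error detected (uncorrectable).

double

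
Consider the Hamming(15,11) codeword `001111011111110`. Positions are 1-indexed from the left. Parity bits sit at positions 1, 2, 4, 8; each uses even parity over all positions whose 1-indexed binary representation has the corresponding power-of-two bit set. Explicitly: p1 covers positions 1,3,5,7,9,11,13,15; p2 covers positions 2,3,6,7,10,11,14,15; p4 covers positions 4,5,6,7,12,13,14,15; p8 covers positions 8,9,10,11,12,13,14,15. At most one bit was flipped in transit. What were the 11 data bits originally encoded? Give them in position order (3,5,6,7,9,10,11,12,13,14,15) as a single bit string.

11101101110

s1: b1⊕b3⊕b5⊕b7⊕b9⊕b11⊕b13⊕b15 = 0⊕1⊕1⊕0⊕1⊕1⊕1⊕0 = 1
s2: b2⊕b3⊕b6⊕b7⊕b10⊕b11⊕b14⊕b15 = 0⊕1⊕1⊕0⊕1⊕1⊕1⊕0 = 1
s4: b4⊕b5⊕b6⊕b7⊕b12⊕b13⊕b14⊕b15 = 1⊕1⊕1⊕0⊕1⊕1⊕1⊕0 = 0
s8: b8⊕b9⊕b10⊕b11⊕b12⊕b13⊕b14⊕b15 = 1⊕1⊕1⊕1⊕1⊕1⊕1⊕0 = 1
Syndrome (s8...s1) = 1011 → position 11.
Flip bit 11: corrected codeword = 001111011101110
Data bits at positions 3,5,6,7,9,10,11,12,13,14,15: 11101101110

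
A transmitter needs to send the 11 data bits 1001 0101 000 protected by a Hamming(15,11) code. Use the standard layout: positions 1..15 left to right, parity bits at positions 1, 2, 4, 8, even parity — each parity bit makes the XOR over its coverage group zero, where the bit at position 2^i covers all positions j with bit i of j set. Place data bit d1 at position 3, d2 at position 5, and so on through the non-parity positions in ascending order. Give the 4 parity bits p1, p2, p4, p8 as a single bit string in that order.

0100

Place data bits at non-power-of-two positions: b3=1, b5=0, b6=0, b7=1, b9=0, b10=1, b11=0, b12=1, b13=0, b14=0, b15=0.
p1 = XOR of data positions {3,5,7,9,11,13,15} = 1⊕0⊕1⊕0⊕0⊕0⊕0 = 0
p2 = XOR of data positions {3,6,7,10,11,14,15} = 1⊕0⊕1⊕1⊕0⊕0⊕0 = 1
p4 = XOR of data positions {5,6,7,12,13,14,15} = 0⊕0⊕1⊕1⊕0⊕0⊕0 = 0
p8 = XOR of data positions {9,10,11,12,13,14,15} = 0⊕1⊕0⊕1⊕0⊕0⊕0 = 0
Parity bits p1,p2,p4,p8 = 0100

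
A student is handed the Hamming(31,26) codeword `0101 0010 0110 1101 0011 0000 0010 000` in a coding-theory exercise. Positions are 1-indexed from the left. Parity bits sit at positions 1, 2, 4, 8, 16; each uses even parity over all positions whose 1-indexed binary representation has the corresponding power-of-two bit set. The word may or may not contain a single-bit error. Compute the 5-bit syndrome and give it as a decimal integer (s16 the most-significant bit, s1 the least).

15

s1: b1⊕b3⊕b5⊕b7⊕b9⊕b11⊕b13⊕b15⊕b17⊕b19⊕b21⊕b23⊕b25⊕b27⊕b29⊕b31 = 0⊕0⊕0⊕1⊕0⊕1⊕1⊕0⊕0⊕1⊕0⊕0⊕0⊕1⊕0⊕0 = 1
s2: b2⊕b3⊕b6⊕b7⊕b10⊕b11⊕b14⊕b15⊕b18⊕b19⊕b22⊕b23⊕b26⊕b27⊕b30⊕b31 = 1⊕0⊕0⊕1⊕1⊕1⊕1⊕0⊕0⊕1⊕0⊕0⊕0⊕1⊕0⊕0 = 1
s4: b4⊕b5⊕b6⊕b7⊕b12⊕b13⊕b14⊕b15⊕b20⊕b21⊕b22⊕b23⊕b28⊕b29⊕b30⊕b31 = 1⊕0⊕0⊕1⊕0⊕1⊕1⊕0⊕1⊕0⊕0⊕0⊕0⊕0⊕0⊕0 = 1
s8: b8⊕b9⊕b10⊕b11⊕b12⊕b13⊕b14⊕b15⊕b24⊕b25⊕b26⊕b27⊕b28⊕b29⊕b30⊕b31 = 0⊕0⊕1⊕1⊕0⊕1⊕1⊕0⊕0⊕0⊕0⊕1⊕0⊕0⊕0⊕0 = 1
s16: b16⊕b17⊕b18⊕b19⊕b20⊕b21⊕b22⊕b23⊕b24⊕b25⊕b26⊕b27⊕b28⊕b29⊕b30⊕b31 = 1⊕0⊕0⊕1⊕1⊕0⊕0⊕0⊕0⊕0⊕0⊕1⊕0⊕0⊕0⊕0 = 0
Syndrome (s16...s1) = 01111 → position 15.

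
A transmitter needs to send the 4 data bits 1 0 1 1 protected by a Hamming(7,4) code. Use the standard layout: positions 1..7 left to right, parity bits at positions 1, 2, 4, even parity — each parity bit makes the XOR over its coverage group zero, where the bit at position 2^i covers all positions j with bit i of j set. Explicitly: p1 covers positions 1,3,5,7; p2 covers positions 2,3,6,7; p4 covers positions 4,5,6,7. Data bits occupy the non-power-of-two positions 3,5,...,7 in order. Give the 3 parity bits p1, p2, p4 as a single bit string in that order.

010

Place data bits at non-power-of-two positions: b3=1, b5=0, b6=1, b7=1.
p1 = XOR of data positions {3,5,7} = 1⊕0⊕1 = 0
p2 = XOR of data positions {3,6,7} = 1⊕1⊕1 = 1
p4 = XOR of data positions {5,6,7} = 0⊕1⊕1 = 0
Parity bits p1,p2,p4 = 010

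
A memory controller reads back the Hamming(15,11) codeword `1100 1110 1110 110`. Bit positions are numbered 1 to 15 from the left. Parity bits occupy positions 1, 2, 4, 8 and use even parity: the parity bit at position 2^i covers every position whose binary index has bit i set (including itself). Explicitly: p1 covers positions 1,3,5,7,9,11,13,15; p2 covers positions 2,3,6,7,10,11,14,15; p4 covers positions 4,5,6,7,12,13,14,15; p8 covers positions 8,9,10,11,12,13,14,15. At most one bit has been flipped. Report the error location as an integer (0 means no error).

s1: b1⊕b3⊕b5⊕b7⊕b9⊕b11⊕b13⊕b15 = 1⊕0⊕1⊕1⊕1⊕1⊕1⊕0 = 0
s2: b2⊕b3⊕b6⊕b7⊕b10⊕b11⊕b14⊕b15 = 1⊕0⊕1⊕1⊕1⊕1⊕1⊕0 = 0
s4: b4⊕b5⊕b6⊕b7⊕b12⊕b13⊕b14⊕b15 = 0⊕1⊕1⊕1⊕0⊕1⊕1⊕0 = 1
s8: b8⊕b9⊕b10⊕b11⊕b12⊕b13⊕b14⊕b15 = 0⊕1⊕1⊕1⊕0⊕1⊕1⊕0 = 1
Syndrome (s8...s1) = 1100 → position 12.

12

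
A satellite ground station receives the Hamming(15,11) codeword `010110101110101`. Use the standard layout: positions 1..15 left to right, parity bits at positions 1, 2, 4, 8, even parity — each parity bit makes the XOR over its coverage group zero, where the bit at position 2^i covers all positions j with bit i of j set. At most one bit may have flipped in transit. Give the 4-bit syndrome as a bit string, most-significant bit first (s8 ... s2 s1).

s1: b1⊕b3⊕b5⊕b7⊕b9⊕b11⊕b13⊕b15 = 0⊕0⊕1⊕1⊕1⊕1⊕1⊕1 = 0
s2: b2⊕b3⊕b6⊕b7⊕b10⊕b11⊕b14⊕b15 = 1⊕0⊕0⊕1⊕1⊕1⊕0⊕1 = 1
s4: b4⊕b5⊕b6⊕b7⊕b12⊕b13⊕b14⊕b15 = 1⊕1⊕0⊕1⊕0⊕1⊕0⊕1 = 1
s8: b8⊕b9⊕b10⊕b11⊕b12⊕b13⊕b14⊕b15 = 0⊕1⊕1⊕1⊕0⊕1⊕0⊕1 = 1
Syndrome (s8...s1) = 1110 → position 14.

1110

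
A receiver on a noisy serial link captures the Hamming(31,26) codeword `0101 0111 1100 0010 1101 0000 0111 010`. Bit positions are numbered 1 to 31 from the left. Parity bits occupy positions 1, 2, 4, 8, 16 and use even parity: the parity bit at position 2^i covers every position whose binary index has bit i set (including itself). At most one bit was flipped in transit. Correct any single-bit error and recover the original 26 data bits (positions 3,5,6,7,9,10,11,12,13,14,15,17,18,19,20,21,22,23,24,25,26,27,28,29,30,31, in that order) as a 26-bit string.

00111100001110100100111010

s1: b1⊕b3⊕b5⊕b7⊕b9⊕b11⊕b13⊕b15⊕b17⊕b19⊕b21⊕b23⊕b25⊕b27⊕b29⊕b31 = 0⊕0⊕0⊕1⊕1⊕0⊕0⊕1⊕1⊕0⊕0⊕0⊕0⊕1⊕0⊕0 = 1
s2: b2⊕b3⊕b6⊕b7⊕b10⊕b11⊕b14⊕b15⊕b18⊕b19⊕b22⊕b23⊕b26⊕b27⊕b30⊕b31 = 1⊕0⊕1⊕1⊕1⊕0⊕0⊕1⊕1⊕0⊕0⊕0⊕1⊕1⊕1⊕0 = 1
s4: b4⊕b5⊕b6⊕b7⊕b12⊕b13⊕b14⊕b15⊕b20⊕b21⊕b22⊕b23⊕b28⊕b29⊕b30⊕b31 = 1⊕0⊕1⊕1⊕0⊕0⊕0⊕1⊕1⊕0⊕0⊕0⊕1⊕0⊕1⊕0 = 1
s8: b8⊕b9⊕b10⊕b11⊕b12⊕b13⊕b14⊕b15⊕b24⊕b25⊕b26⊕b27⊕b28⊕b29⊕b30⊕b31 = 1⊕1⊕1⊕0⊕0⊕0⊕0⊕1⊕0⊕0⊕1⊕1⊕1⊕0⊕1⊕0 = 0
s16: b16⊕b17⊕b18⊕b19⊕b20⊕b21⊕b22⊕b23⊕b24⊕b25⊕b26⊕b27⊕b28⊕b29⊕b30⊕b31 = 0⊕1⊕1⊕0⊕1⊕0⊕0⊕0⊕0⊕0⊕1⊕1⊕1⊕0⊕1⊕0 = 1
Syndrome (s16...s1) = 10111 → position 23.
Flip bit 23: corrected codeword = 0101011111000010110100100111010
Data bits at positions 3,5,6,7,9,10,11,12,13,14,15,17,18,19,20,21,22,23,24,25,26,27,28,29,30,31: 00111100001110100100111010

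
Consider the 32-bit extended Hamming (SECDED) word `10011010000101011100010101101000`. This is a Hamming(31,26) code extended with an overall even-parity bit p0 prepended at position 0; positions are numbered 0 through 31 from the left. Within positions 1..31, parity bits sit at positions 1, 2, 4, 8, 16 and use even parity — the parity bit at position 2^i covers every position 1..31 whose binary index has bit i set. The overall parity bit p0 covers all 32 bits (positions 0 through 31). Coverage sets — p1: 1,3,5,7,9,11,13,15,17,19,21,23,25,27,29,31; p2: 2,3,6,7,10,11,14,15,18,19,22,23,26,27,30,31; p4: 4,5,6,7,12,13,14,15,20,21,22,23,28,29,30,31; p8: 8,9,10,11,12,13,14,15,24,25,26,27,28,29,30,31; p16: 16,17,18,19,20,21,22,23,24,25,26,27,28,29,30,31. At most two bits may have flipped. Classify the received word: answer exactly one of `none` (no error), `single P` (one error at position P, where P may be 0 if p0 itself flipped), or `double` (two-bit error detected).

s1: b1⊕b3⊕b5⊕b7⊕b9⊕b11⊕b13⊕b15⊕b17⊕b19⊕b21⊕b23⊕b25⊕b27⊕b29⊕b31 = 0⊕1⊕0⊕0⊕0⊕1⊕1⊕1⊕1⊕0⊕1⊕1⊕1⊕0⊕0⊕0 = 0
s2: b2⊕b3⊕b6⊕b7⊕b10⊕b11⊕b14⊕b15⊕b18⊕b19⊕b22⊕b23⊕b26⊕b27⊕b30⊕b31 = 0⊕1⊕1⊕0⊕0⊕1⊕0⊕1⊕0⊕0⊕0⊕1⊕1⊕0⊕0⊕0 = 0
s4: b4⊕b5⊕b6⊕b7⊕b12⊕b13⊕b14⊕b15⊕b20⊕b21⊕b22⊕b23⊕b28⊕b29⊕b30⊕b31 = 1⊕0⊕1⊕0⊕0⊕1⊕0⊕1⊕0⊕1⊕0⊕1⊕1⊕0⊕0⊕0 = 1
s8: b8⊕b9⊕b10⊕b11⊕b12⊕b13⊕b14⊕b15⊕b24⊕b25⊕b26⊕b27⊕b28⊕b29⊕b30⊕b31 = 0⊕0⊕0⊕1⊕0⊕1⊕0⊕1⊕0⊕1⊕1⊕0⊕1⊕0⊕0⊕0 = 0
s16: b16⊕b17⊕b18⊕b19⊕b20⊕b21⊕b22⊕b23⊕b24⊕b25⊕b26⊕b27⊕b28⊕b29⊕b30⊕b31 = 1⊕1⊕0⊕0⊕0⊕1⊕0⊕1⊕0⊕1⊕1⊕0⊕1⊕0⊕0⊕0 = 1
Syndrome (s16...s1) = 10100 → position 20.
Overall parity (XOR of all 32 bits, including p0): 1⊕0⊕0⊕1⊕1⊕0⊕1⊕0⊕0⊕0⊕0⊕1⊕0⊕1⊕0⊕1⊕1⊕1⊕0⊕0⊕0⊕1⊕0⊕1⊕0⊕1⊕1⊕0⊕1⊕0⊕0⊕0 = 0
Overall=0, syndrome position=20 → double-bit error detected (uncorrectable).

double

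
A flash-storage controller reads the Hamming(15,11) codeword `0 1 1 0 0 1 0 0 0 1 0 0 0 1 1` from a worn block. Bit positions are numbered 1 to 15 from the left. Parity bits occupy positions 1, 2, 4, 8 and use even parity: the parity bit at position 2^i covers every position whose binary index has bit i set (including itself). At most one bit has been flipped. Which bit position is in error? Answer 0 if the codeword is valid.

s1: b1⊕b3⊕b5⊕b7⊕b9⊕b11⊕b13⊕b15 = 0⊕1⊕0⊕0⊕0⊕0⊕0⊕1 = 0
s2: b2⊕b3⊕b6⊕b7⊕b10⊕b11⊕b14⊕b15 = 1⊕1⊕1⊕0⊕1⊕0⊕1⊕1 = 0
s4: b4⊕b5⊕b6⊕b7⊕b12⊕b13⊕b14⊕b15 = 0⊕0⊕1⊕0⊕0⊕0⊕1⊕1 = 1
s8: b8⊕b9⊕b10⊕b11⊕b12⊕b13⊕b14⊕b15 = 0⊕0⊕1⊕0⊕0⊕0⊕1⊕1 = 1
Syndrome (s8...s1) = 1100 → position 12.

12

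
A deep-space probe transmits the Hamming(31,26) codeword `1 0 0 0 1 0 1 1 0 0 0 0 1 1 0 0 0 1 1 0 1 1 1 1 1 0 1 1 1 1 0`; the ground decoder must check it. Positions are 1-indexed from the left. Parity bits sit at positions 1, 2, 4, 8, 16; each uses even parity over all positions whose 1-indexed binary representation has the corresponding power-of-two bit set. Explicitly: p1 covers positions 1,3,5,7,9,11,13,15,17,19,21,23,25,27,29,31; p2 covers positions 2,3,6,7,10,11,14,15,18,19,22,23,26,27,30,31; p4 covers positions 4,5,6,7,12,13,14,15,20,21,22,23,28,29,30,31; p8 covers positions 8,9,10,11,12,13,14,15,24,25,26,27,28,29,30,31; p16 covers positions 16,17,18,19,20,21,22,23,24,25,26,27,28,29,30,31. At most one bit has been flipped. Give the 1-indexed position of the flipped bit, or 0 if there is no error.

s1: b1⊕b3⊕b5⊕b7⊕b9⊕b11⊕b13⊕b15⊕b17⊕b19⊕b21⊕b23⊕b25⊕b27⊕b29⊕b31 = 1⊕0⊕1⊕1⊕0⊕0⊕1⊕0⊕0⊕1⊕1⊕1⊕1⊕1⊕1⊕0 = 0
s2: b2⊕b3⊕b6⊕b7⊕b10⊕b11⊕b14⊕b15⊕b18⊕b19⊕b22⊕b23⊕b26⊕b27⊕b30⊕b31 = 0⊕0⊕0⊕1⊕0⊕0⊕1⊕0⊕1⊕1⊕1⊕1⊕0⊕1⊕1⊕0 = 0
s4: b4⊕b5⊕b6⊕b7⊕b12⊕b13⊕b14⊕b15⊕b20⊕b21⊕b22⊕b23⊕b28⊕b29⊕b30⊕b31 = 0⊕1⊕0⊕1⊕0⊕1⊕1⊕0⊕0⊕1⊕1⊕1⊕1⊕1⊕1⊕0 = 0
s8: b8⊕b9⊕b10⊕b11⊕b12⊕b13⊕b14⊕b15⊕b24⊕b25⊕b26⊕b27⊕b28⊕b29⊕b30⊕b31 = 1⊕0⊕0⊕0⊕0⊕1⊕1⊕0⊕1⊕1⊕0⊕1⊕1⊕1⊕1⊕0 = 1
s16: b16⊕b17⊕b18⊕b19⊕b20⊕b21⊕b22⊕b23⊕b24⊕b25⊕b26⊕b27⊕b28⊕b29⊕b30⊕b31 = 0⊕0⊕1⊕1⊕0⊕1⊕1⊕1⊕1⊕1⊕0⊕1⊕1⊕1⊕1⊕0 = 1
Syndrome (s16...s1) = 11000 → position 24.

24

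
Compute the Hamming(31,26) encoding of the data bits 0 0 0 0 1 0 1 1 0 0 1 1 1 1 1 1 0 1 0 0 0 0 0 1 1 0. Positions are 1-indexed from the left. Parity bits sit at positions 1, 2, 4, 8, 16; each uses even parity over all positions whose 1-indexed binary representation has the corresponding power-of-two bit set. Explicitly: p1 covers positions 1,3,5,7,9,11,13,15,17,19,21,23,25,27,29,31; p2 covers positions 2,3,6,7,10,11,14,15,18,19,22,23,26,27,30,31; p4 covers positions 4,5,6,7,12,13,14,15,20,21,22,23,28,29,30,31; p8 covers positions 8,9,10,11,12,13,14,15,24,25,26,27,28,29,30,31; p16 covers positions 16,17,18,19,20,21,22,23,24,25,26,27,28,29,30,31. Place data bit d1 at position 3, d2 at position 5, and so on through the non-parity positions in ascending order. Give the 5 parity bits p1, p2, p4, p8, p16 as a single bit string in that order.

Place data bits at non-power-of-two positions: b3=0, b5=0, b6=0, b7=0, b9=1, b10=0, b11=1, b12=1, b13=0, b14=0, b15=1, b17=1, b18=1, b19=1, b20=1, b21=1, b22=0, b23=1, b24=0, b25=0, b26=0, b27=0, b28=0, b29=1, b30=1, b31=0.
p1 = XOR of data positions {3,5,7,9,11,13,15,17,19,21,23,25,27,29,31} = 0⊕0⊕0⊕1⊕1⊕0⊕1⊕1⊕1⊕1⊕1⊕0⊕0⊕1⊕0 = 0
p2 = XOR of data positions {3,6,7,10,11,14,15,18,19,22,23,26,27,30,31} = 0⊕0⊕0⊕0⊕1⊕0⊕1⊕1⊕1⊕0⊕1⊕0⊕0⊕1⊕0 = 0
p4 = XOR of data positions {5,6,7,12,13,14,15,20,21,22,23,28,29,30,31} = 0⊕0⊕0⊕1⊕0⊕0⊕1⊕1⊕1⊕0⊕1⊕0⊕1⊕1⊕0 = 1
p8 = XOR of data positions {9,10,11,12,13,14,15,24,25,26,27,28,29,30,31} = 1⊕0⊕1⊕1⊕0⊕0⊕1⊕0⊕0⊕0⊕0⊕0⊕1⊕1⊕0 = 0
p16 = XOR of data positions {17,18,19,20,21,22,23,24,25,26,27,28,29,30,31} = 1⊕1⊕1⊕1⊕1⊕0⊕1⊕0⊕0⊕0⊕0⊕0⊕1⊕1⊕0 = 0
Parity bits p1,p2,p4,p8,p16 = 00100

00100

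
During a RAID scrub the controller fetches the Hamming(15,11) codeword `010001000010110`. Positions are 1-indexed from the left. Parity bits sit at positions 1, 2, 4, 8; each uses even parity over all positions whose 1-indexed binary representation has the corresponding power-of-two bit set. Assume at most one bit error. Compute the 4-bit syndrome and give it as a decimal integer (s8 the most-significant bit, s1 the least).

12

s1: b1⊕b3⊕b5⊕b7⊕b9⊕b11⊕b13⊕b15 = 0⊕0⊕0⊕0⊕0⊕1⊕1⊕0 = 0
s2: b2⊕b3⊕b6⊕b7⊕b10⊕b11⊕b14⊕b15 = 1⊕0⊕1⊕0⊕0⊕1⊕1⊕0 = 0
s4: b4⊕b5⊕b6⊕b7⊕b12⊕b13⊕b14⊕b15 = 0⊕0⊕1⊕0⊕0⊕1⊕1⊕0 = 1
s8: b8⊕b9⊕b10⊕b11⊕b12⊕b13⊕b14⊕b15 = 0⊕0⊕0⊕1⊕0⊕1⊕1⊕0 = 1
Syndrome (s8...s1) = 1100 → position 12.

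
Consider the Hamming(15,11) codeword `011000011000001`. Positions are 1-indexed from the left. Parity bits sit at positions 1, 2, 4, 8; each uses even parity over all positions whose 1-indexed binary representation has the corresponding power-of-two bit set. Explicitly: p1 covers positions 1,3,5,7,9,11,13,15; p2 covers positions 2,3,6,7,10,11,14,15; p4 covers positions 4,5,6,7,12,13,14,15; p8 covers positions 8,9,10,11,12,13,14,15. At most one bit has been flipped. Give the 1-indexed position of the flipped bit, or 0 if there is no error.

15

s1: b1⊕b3⊕b5⊕b7⊕b9⊕b11⊕b13⊕b15 = 0⊕1⊕0⊕0⊕1⊕0⊕0⊕1 = 1
s2: b2⊕b3⊕b6⊕b7⊕b10⊕b11⊕b14⊕b15 = 1⊕1⊕0⊕0⊕0⊕0⊕0⊕1 = 1
s4: b4⊕b5⊕b6⊕b7⊕b12⊕b13⊕b14⊕b15 = 0⊕0⊕0⊕0⊕0⊕0⊕0⊕1 = 1
s8: b8⊕b9⊕b10⊕b11⊕b12⊕b13⊕b14⊕b15 = 1⊕1⊕0⊕0⊕0⊕0⊕0⊕1 = 1
Syndrome (s8...s1) = 1111 → position 15.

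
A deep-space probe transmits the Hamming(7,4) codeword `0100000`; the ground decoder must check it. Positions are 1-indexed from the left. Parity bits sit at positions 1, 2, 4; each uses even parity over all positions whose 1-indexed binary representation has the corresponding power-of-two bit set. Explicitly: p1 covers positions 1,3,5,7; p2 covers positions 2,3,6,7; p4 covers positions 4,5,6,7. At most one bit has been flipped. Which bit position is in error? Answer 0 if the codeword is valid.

s1: b1⊕b3⊕b5⊕b7 = 0⊕0⊕0⊕0 = 0
s2: b2⊕b3⊕b6⊕b7 = 1⊕0⊕0⊕0 = 1
s4: b4⊕b5⊕b6⊕b7 = 0⊕0⊕0⊕0 = 0
Syndrome (s4...s1) = 010 → position 2.

2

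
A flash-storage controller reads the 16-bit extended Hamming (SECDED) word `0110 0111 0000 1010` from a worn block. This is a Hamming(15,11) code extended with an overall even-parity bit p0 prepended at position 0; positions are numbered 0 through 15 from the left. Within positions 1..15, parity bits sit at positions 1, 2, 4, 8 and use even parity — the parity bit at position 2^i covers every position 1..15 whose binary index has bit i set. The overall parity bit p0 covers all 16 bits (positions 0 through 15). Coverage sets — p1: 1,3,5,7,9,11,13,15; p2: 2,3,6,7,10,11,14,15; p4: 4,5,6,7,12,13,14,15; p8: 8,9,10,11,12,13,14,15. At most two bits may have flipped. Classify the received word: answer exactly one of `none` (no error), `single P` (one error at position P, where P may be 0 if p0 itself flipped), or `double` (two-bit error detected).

s1: b1⊕b3⊕b5⊕b7⊕b9⊕b11⊕b13⊕b15 = 1⊕0⊕1⊕1⊕0⊕0⊕0⊕0 = 1
s2: b2⊕b3⊕b6⊕b7⊕b10⊕b11⊕b14⊕b15 = 1⊕0⊕1⊕1⊕0⊕0⊕1⊕0 = 0
s4: b4⊕b5⊕b6⊕b7⊕b12⊕b13⊕b14⊕b15 = 0⊕1⊕1⊕1⊕1⊕0⊕1⊕0 = 1
s8: b8⊕b9⊕b10⊕b11⊕b12⊕b13⊕b14⊕b15 = 0⊕0⊕0⊕0⊕1⊕0⊕1⊕0 = 0
Syndrome (s8...s1) = 0101 → position 5.
Overall parity (XOR of all 16 bits, including p0): 0⊕1⊕1⊕0⊕0⊕1⊕1⊕1⊕0⊕0⊕0⊕0⊕1⊕0⊕1⊕0 = 1
Overall=1, syndrome position=5 → single-bit error at position 5.

single 5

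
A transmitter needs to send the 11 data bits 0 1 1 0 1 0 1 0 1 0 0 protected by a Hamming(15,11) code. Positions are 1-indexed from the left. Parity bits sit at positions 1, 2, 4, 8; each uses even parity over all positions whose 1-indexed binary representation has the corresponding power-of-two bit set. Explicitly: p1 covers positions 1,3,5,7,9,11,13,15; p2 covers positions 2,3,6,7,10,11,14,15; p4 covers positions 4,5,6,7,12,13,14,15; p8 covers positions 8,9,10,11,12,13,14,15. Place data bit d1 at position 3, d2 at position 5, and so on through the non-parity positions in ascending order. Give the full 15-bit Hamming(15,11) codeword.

Place data bits at non-power-of-two positions: b3=0, b5=1, b6=1, b7=0, b9=1, b10=0, b11=1, b12=0, b13=1, b14=0, b15=0.
p1 = XOR of data positions {3,5,7,9,11,13,15} = 0⊕1⊕0⊕1⊕1⊕1⊕0 = 0
p2 = XOR of data positions {3,6,7,10,11,14,15} = 0⊕1⊕0⊕0⊕1⊕0⊕0 = 0
p4 = XOR of data positions {5,6,7,12,13,14,15} = 1⊕1⊕0⊕0⊕1⊕0⊕0 = 1
p8 = XOR of data positions {9,10,11,12,13,14,15} = 1⊕0⊕1⊕0⊕1⊕0⊕0 = 1
Codeword b1..b15 = 000111011010100

000111011010100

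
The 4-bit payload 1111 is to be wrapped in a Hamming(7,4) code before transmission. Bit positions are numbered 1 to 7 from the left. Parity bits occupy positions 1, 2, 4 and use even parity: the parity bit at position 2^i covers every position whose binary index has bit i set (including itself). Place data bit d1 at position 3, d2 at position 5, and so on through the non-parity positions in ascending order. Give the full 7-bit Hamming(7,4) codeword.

1111111

Place data bits at non-power-of-two positions: b3=1, b5=1, b6=1, b7=1.
p1 = XOR of data positions {3,5,7} = 1⊕1⊕1 = 1
p2 = XOR of data positions {3,6,7} = 1⊕1⊕1 = 1
p4 = XOR of data positions {5,6,7} = 1⊕1⊕1 = 1
Codeword b1..b7 = 1111111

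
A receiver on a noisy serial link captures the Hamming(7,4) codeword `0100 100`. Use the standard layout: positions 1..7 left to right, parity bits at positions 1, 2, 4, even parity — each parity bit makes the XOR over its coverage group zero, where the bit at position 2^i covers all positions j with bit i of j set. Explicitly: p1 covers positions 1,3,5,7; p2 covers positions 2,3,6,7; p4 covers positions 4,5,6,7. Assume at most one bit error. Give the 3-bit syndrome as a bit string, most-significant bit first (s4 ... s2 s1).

s1: b1⊕b3⊕b5⊕b7 = 0⊕0⊕1⊕0 = 1
s2: b2⊕b3⊕b6⊕b7 = 1⊕0⊕0⊕0 = 1
s4: b4⊕b5⊕b6⊕b7 = 0⊕1⊕0⊕0 = 1
Syndrome (s4...s1) = 111 → position 7.

111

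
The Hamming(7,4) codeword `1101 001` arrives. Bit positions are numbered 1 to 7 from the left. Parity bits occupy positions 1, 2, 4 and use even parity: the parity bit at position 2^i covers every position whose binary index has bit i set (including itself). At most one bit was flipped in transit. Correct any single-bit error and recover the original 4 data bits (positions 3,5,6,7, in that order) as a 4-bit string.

0001

s1: b1⊕b3⊕b5⊕b7 = 1⊕0⊕0⊕1 = 0
s2: b2⊕b3⊕b6⊕b7 = 1⊕0⊕0⊕1 = 0
s4: b4⊕b5⊕b6⊕b7 = 1⊕0⊕0⊕1 = 0
Syndrome (s4...s1) = 000 → position 0 (no error).
No correction needed.
Data bits at positions 3,5,6,7: 0001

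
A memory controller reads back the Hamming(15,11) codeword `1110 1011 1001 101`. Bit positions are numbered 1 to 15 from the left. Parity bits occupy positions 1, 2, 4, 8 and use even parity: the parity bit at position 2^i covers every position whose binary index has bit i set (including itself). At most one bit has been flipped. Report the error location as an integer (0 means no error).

s1: b1⊕b3⊕b5⊕b7⊕b9⊕b11⊕b13⊕b15 = 1⊕1⊕1⊕1⊕1⊕0⊕1⊕1 = 1
s2: b2⊕b3⊕b6⊕b7⊕b10⊕b11⊕b14⊕b15 = 1⊕1⊕0⊕1⊕0⊕0⊕0⊕1 = 0
s4: b4⊕b5⊕b6⊕b7⊕b12⊕b13⊕b14⊕b15 = 0⊕1⊕0⊕1⊕1⊕1⊕0⊕1 = 1
s8: b8⊕b9⊕b10⊕b11⊕b12⊕b13⊕b14⊕b15 = 1⊕1⊕0⊕0⊕1⊕1⊕0⊕1 = 1
Syndrome (s8...s1) = 1101 → position 13.

13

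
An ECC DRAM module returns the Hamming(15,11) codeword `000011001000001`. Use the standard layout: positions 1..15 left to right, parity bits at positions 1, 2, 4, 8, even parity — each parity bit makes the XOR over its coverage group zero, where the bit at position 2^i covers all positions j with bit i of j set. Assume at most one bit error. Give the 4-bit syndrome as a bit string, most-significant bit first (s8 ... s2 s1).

0101

s1: b1⊕b3⊕b5⊕b7⊕b9⊕b11⊕b13⊕b15 = 0⊕0⊕1⊕0⊕1⊕0⊕0⊕1 = 1
s2: b2⊕b3⊕b6⊕b7⊕b10⊕b11⊕b14⊕b15 = 0⊕0⊕1⊕0⊕0⊕0⊕0⊕1 = 0
s4: b4⊕b5⊕b6⊕b7⊕b12⊕b13⊕b14⊕b15 = 0⊕1⊕1⊕0⊕0⊕0⊕0⊕1 = 1
s8: b8⊕b9⊕b10⊕b11⊕b12⊕b13⊕b14⊕b15 = 0⊕1⊕0⊕0⊕0⊕0⊕0⊕1 = 0
Syndrome (s8...s1) = 0101 → position 5.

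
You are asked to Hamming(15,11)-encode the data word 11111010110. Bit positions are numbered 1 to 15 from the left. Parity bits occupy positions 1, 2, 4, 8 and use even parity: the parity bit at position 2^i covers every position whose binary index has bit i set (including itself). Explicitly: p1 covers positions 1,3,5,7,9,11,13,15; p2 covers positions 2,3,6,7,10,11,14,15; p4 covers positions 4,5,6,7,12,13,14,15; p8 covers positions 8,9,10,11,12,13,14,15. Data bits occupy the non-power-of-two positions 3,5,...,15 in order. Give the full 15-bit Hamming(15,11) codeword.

Place data bits at non-power-of-two positions: b3=1, b5=1, b6=1, b7=1, b9=1, b10=0, b11=1, b12=0, b13=1, b14=1, b15=0.
p1 = XOR of data positions {3,5,7,9,11,13,15} = 1⊕1⊕1⊕1⊕1⊕1⊕0 = 0
p2 = XOR of data positions {3,6,7,10,11,14,15} = 1⊕1⊕1⊕0⊕1⊕1⊕0 = 1
p4 = XOR of data positions {5,6,7,12,13,14,15} = 1⊕1⊕1⊕0⊕1⊕1⊕0 = 1
p8 = XOR of data positions {9,10,11,12,13,14,15} = 1⊕0⊕1⊕0⊕1⊕1⊕0 = 0
Codeword b1..b15 = 011111101010110

011111101010110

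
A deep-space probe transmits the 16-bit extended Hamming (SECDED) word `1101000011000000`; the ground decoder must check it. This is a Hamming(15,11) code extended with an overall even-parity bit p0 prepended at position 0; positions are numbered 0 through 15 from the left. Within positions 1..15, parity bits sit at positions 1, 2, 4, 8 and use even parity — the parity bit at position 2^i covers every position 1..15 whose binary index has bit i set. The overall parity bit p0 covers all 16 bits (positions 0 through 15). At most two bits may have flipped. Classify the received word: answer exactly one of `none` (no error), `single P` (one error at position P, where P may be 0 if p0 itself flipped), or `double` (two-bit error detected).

s1: b1⊕b3⊕b5⊕b7⊕b9⊕b11⊕b13⊕b15 = 1⊕1⊕0⊕0⊕1⊕0⊕0⊕0 = 1
s2: b2⊕b3⊕b6⊕b7⊕b10⊕b11⊕b14⊕b15 = 0⊕1⊕0⊕0⊕0⊕0⊕0⊕0 = 1
s4: b4⊕b5⊕b6⊕b7⊕b12⊕b13⊕b14⊕b15 = 0⊕0⊕0⊕0⊕0⊕0⊕0⊕0 = 0
s8: b8⊕b9⊕b10⊕b11⊕b12⊕b13⊕b14⊕b15 = 1⊕1⊕0⊕0⊕0⊕0⊕0⊕0 = 0
Syndrome (s8...s1) = 0011 → position 3.
Overall parity (XOR of all 16 bits, including p0): 1⊕1⊕0⊕1⊕0⊕0⊕0⊕0⊕1⊕1⊕0⊕0⊕0⊕0⊕0⊕0 = 1
Overall=1, syndrome position=3 → single-bit error at position 3.

single 3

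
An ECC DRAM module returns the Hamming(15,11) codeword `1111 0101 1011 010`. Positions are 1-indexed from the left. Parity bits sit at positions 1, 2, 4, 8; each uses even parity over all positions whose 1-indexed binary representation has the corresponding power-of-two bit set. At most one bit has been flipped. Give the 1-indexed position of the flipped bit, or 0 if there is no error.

s1: b1⊕b3⊕b5⊕b7⊕b9⊕b11⊕b13⊕b15 = 1⊕1⊕0⊕0⊕1⊕1⊕0⊕0 = 0
s2: b2⊕b3⊕b6⊕b7⊕b10⊕b11⊕b14⊕b15 = 1⊕1⊕1⊕0⊕0⊕1⊕1⊕0 = 1
s4: b4⊕b5⊕b6⊕b7⊕b12⊕b13⊕b14⊕b15 = 1⊕0⊕1⊕0⊕1⊕0⊕1⊕0 = 0
s8: b8⊕b9⊕b10⊕b11⊕b12⊕b13⊕b14⊕b15 = 1⊕1⊕0⊕1⊕1⊕0⊕1⊕0 = 1
Syndrome (s8...s1) = 1010 → position 10.

10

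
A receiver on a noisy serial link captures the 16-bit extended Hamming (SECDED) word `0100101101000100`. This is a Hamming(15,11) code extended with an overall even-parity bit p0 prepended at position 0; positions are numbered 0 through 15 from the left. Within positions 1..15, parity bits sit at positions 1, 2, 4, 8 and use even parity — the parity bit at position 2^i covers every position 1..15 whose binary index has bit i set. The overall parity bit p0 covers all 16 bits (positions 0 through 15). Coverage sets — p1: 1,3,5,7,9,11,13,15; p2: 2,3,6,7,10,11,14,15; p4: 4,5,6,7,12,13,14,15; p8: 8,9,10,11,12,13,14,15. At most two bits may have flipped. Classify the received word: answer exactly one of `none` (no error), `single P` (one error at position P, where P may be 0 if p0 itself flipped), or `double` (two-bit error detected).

s1: b1⊕b3⊕b5⊕b7⊕b9⊕b11⊕b13⊕b15 = 1⊕0⊕0⊕1⊕1⊕0⊕1⊕0 = 0
s2: b2⊕b3⊕b6⊕b7⊕b10⊕b11⊕b14⊕b15 = 0⊕0⊕1⊕1⊕0⊕0⊕0⊕0 = 0
s4: b4⊕b5⊕b6⊕b7⊕b12⊕b13⊕b14⊕b15 = 1⊕0⊕1⊕1⊕0⊕1⊕0⊕0 = 0
s8: b8⊕b9⊕b10⊕b11⊕b12⊕b13⊕b14⊕b15 = 0⊕1⊕0⊕0⊕0⊕1⊕0⊕0 = 0
Syndrome (s8...s1) = 0000 → position 0 (no error).
Overall parity (XOR of all 16 bits, including p0): 0⊕1⊕0⊕0⊕1⊕0⊕1⊕1⊕0⊕1⊕0⊕0⊕0⊕1⊕0⊕0 = 0
Overall=0, syndrome position=0 → no error.

none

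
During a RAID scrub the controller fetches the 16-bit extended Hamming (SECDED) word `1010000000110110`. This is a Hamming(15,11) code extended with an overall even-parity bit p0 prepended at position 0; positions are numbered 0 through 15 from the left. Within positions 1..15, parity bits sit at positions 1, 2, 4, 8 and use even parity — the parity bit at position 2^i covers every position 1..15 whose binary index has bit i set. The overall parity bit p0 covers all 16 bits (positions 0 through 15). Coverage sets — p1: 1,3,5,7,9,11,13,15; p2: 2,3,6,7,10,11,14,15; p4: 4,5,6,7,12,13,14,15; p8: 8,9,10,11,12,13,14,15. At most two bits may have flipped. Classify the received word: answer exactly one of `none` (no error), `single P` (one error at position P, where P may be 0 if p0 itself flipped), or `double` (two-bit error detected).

s1: b1⊕b3⊕b5⊕b7⊕b9⊕b11⊕b13⊕b15 = 0⊕0⊕0⊕0⊕0⊕1⊕1⊕0 = 0
s2: b2⊕b3⊕b6⊕b7⊕b10⊕b11⊕b14⊕b15 = 1⊕0⊕0⊕0⊕1⊕1⊕1⊕0 = 0
s4: b4⊕b5⊕b6⊕b7⊕b12⊕b13⊕b14⊕b15 = 0⊕0⊕0⊕0⊕0⊕1⊕1⊕0 = 0
s8: b8⊕b9⊕b10⊕b11⊕b12⊕b13⊕b14⊕b15 = 0⊕0⊕1⊕1⊕0⊕1⊕1⊕0 = 0
Syndrome (s8...s1) = 0000 → position 0 (no error).
Overall parity (XOR of all 16 bits, including p0): 1⊕0⊕1⊕0⊕0⊕0⊕0⊕0⊕0⊕0⊕1⊕1⊕0⊕1⊕1⊕0 = 0
Overall=0, syndrome position=0 → no error.

none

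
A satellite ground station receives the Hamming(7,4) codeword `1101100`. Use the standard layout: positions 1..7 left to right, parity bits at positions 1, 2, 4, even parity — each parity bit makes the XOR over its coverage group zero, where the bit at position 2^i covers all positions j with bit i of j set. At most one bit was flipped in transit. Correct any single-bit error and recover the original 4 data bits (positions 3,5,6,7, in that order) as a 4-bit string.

s1: b1⊕b3⊕b5⊕b7 = 1⊕0⊕1⊕0 = 0
s2: b2⊕b3⊕b6⊕b7 = 1⊕0⊕0⊕0 = 1
s4: b4⊕b5⊕b6⊕b7 = 1⊕1⊕0⊕0 = 0
Syndrome (s4...s1) = 010 → position 2.
Flip bit 2: corrected codeword = 1001100
Data bits at positions 3,5,6,7: 0100

0100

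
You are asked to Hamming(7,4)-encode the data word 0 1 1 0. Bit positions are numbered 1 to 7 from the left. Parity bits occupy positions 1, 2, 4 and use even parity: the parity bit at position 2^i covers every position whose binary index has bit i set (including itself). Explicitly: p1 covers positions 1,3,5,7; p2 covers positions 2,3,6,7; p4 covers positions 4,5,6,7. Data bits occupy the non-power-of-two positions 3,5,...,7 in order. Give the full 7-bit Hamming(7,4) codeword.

1100110

Place data bits at non-power-of-two positions: b3=0, b5=1, b6=1, b7=0.
p1 = XOR of data positions {3,5,7} = 0⊕1⊕0 = 1
p2 = XOR of data positions {3,6,7} = 0⊕1⊕0 = 1
p4 = XOR of data positions {5,6,7} = 1⊕1⊕0 = 0
Codeword b1..b7 = 1100110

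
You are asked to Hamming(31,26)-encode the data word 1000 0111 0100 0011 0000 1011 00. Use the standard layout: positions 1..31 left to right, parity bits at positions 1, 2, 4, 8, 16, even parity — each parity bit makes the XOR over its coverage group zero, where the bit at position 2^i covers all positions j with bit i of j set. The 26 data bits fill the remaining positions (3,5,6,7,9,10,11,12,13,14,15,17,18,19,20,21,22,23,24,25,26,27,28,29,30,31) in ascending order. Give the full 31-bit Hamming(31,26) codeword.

Place data bits at non-power-of-two positions: b3=1, b5=0, b6=0, b7=0, b9=0, b10=1, b11=1, b12=1, b13=0, b14=1, b15=0, b17=0, b18=0, b19=0, b20=1, b21=1, b22=0, b23=0, b24=0, b25=0, b26=1, b27=0, b28=1, b29=1, b30=0, b31=0.
p1 = XOR of data positions {3,5,7,9,11,13,15,17,19,21,23,25,27,29,31} = 1⊕0⊕0⊕0⊕1⊕0⊕0⊕0⊕0⊕1⊕0⊕0⊕0⊕1⊕0 = 0
p2 = XOR of data positions {3,6,7,10,11,14,15,18,19,22,23,26,27,30,31} = 1⊕0⊕0⊕1⊕1⊕1⊕0⊕0⊕0⊕0⊕0⊕1⊕0⊕0⊕0 = 1
p4 = XOR of data positions {5,6,7,12,13,14,15,20,21,22,23,28,29,30,31} = 0⊕0⊕0⊕1⊕0⊕1⊕0⊕1⊕1⊕0⊕0⊕1⊕1⊕0⊕0 = 0
p8 = XOR of data positions {9,10,11,12,13,14,15,24,25,26,27,28,29,30,31} = 0⊕1⊕1⊕1⊕0⊕1⊕0⊕0⊕0⊕1⊕0⊕1⊕1⊕0⊕0 = 1
p16 = XOR of data positions {17,18,19,20,21,22,23,24,25,26,27,28,29,30,31} = 0⊕0⊕0⊕1⊕1⊕0⊕0⊕0⊕0⊕1⊕0⊕1⊕1⊕0⊕0 = 1
Codeword b1..b31 = 0110000101110101000110000101100

0110000101110101000110000101100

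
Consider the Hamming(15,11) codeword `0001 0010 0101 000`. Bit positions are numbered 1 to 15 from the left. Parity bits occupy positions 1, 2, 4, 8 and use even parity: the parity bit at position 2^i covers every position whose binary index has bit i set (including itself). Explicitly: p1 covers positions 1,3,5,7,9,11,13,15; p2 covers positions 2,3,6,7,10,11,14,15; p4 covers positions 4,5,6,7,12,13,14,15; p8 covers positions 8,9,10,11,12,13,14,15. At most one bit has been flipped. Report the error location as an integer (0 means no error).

s1: b1⊕b3⊕b5⊕b7⊕b9⊕b11⊕b13⊕b15 = 0⊕0⊕0⊕1⊕0⊕0⊕0⊕0 = 1
s2: b2⊕b3⊕b6⊕b7⊕b10⊕b11⊕b14⊕b15 = 0⊕0⊕0⊕1⊕1⊕0⊕0⊕0 = 0
s4: b4⊕b5⊕b6⊕b7⊕b12⊕b13⊕b14⊕b15 = 1⊕0⊕0⊕1⊕1⊕0⊕0⊕0 = 1
s8: b8⊕b9⊕b10⊕b11⊕b12⊕b13⊕b14⊕b15 = 0⊕0⊕1⊕0⊕1⊕0⊕0⊕0 = 0
Syndrome (s8...s1) = 0101 → position 5.

5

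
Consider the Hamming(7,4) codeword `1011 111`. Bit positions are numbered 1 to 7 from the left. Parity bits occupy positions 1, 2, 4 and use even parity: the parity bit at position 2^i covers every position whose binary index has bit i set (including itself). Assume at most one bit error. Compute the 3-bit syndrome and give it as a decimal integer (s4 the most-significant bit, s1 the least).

s1: b1⊕b3⊕b5⊕b7 = 1⊕1⊕1⊕1 = 0
s2: b2⊕b3⊕b6⊕b7 = 0⊕1⊕1⊕1 = 1
s4: b4⊕b5⊕b6⊕b7 = 1⊕1⊕1⊕1 = 0
Syndrome (s4...s1) = 010 → position 2.

2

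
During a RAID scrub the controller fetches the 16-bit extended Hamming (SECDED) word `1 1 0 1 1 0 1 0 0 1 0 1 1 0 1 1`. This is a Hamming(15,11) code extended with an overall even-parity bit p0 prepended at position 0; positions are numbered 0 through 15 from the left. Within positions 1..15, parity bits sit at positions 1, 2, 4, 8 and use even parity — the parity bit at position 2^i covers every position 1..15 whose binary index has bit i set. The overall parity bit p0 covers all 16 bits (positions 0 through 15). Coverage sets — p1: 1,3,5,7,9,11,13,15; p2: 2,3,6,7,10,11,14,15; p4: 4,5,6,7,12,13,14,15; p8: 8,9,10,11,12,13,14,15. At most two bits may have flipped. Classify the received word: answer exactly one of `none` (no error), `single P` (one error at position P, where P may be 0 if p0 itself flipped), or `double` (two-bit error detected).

double

s1: b1⊕b3⊕b5⊕b7⊕b9⊕b11⊕b13⊕b15 = 1⊕1⊕0⊕0⊕1⊕1⊕0⊕1 = 1
s2: b2⊕b3⊕b6⊕b7⊕b10⊕b11⊕b14⊕b15 = 0⊕1⊕1⊕0⊕0⊕1⊕1⊕1 = 1
s4: b4⊕b5⊕b6⊕b7⊕b12⊕b13⊕b14⊕b15 = 1⊕0⊕1⊕0⊕1⊕0⊕1⊕1 = 1
s8: b8⊕b9⊕b10⊕b11⊕b12⊕b13⊕b14⊕b15 = 0⊕1⊕0⊕1⊕1⊕0⊕1⊕1 = 1
Syndrome (s8...s1) = 1111 → position 15.
Overall parity (XOR of all 16 bits, including p0): 1⊕1⊕0⊕1⊕1⊕0⊕1⊕0⊕0⊕1⊕0⊕1⊕1⊕0⊕1⊕1 = 0
Overall=0, syndrome position=15 → double-bit error detected (uncorrectable).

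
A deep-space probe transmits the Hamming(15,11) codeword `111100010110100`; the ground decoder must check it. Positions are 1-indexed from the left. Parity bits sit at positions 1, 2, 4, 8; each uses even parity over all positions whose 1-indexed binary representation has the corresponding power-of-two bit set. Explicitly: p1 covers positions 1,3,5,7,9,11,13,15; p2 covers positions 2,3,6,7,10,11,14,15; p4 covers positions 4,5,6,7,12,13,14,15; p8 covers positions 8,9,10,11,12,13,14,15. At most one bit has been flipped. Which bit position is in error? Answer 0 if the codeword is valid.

0

s1: b1⊕b3⊕b5⊕b7⊕b9⊕b11⊕b13⊕b15 = 1⊕1⊕0⊕0⊕0⊕1⊕1⊕0 = 0
s2: b2⊕b3⊕b6⊕b7⊕b10⊕b11⊕b14⊕b15 = 1⊕1⊕0⊕0⊕1⊕1⊕0⊕0 = 0
s4: b4⊕b5⊕b6⊕b7⊕b12⊕b13⊕b14⊕b15 = 1⊕0⊕0⊕0⊕0⊕1⊕0⊕0 = 0
s8: b8⊕b9⊕b10⊕b11⊕b12⊕b13⊕b14⊕b15 = 1⊕0⊕1⊕1⊕0⊕1⊕0⊕0 = 0
Syndrome (s8...s1) = 0000 → position 0 (no error).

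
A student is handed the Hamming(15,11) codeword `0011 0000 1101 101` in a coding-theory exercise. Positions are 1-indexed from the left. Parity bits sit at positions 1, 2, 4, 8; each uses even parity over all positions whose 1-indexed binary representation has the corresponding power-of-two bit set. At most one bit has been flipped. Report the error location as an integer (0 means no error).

10

s1: b1⊕b3⊕b5⊕b7⊕b9⊕b11⊕b13⊕b15 = 0⊕1⊕0⊕0⊕1⊕0⊕1⊕1 = 0
s2: b2⊕b3⊕b6⊕b7⊕b10⊕b11⊕b14⊕b15 = 0⊕1⊕0⊕0⊕1⊕0⊕0⊕1 = 1
s4: b4⊕b5⊕b6⊕b7⊕b12⊕b13⊕b14⊕b15 = 1⊕0⊕0⊕0⊕1⊕1⊕0⊕1 = 0
s8: b8⊕b9⊕b10⊕b11⊕b12⊕b13⊕b14⊕b15 = 0⊕1⊕1⊕0⊕1⊕1⊕0⊕1 = 1
Syndrome (s8...s1) = 1010 → position 10.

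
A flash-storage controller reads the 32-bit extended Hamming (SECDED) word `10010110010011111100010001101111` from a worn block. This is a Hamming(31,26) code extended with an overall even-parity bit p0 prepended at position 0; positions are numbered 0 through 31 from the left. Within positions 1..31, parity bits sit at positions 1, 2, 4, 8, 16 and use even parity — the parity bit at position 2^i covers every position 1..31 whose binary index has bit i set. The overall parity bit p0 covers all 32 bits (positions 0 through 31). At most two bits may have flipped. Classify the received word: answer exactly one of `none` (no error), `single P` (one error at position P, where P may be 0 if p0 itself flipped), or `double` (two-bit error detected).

s1: b1⊕b3⊕b5⊕b7⊕b9⊕b11⊕b13⊕b15⊕b17⊕b19⊕b21⊕b23⊕b25⊕b27⊕b29⊕b31 = 0⊕1⊕1⊕0⊕1⊕0⊕1⊕1⊕1⊕0⊕1⊕0⊕1⊕0⊕1⊕1 = 0
s2: b2⊕b3⊕b6⊕b7⊕b10⊕b11⊕b14⊕b15⊕b18⊕b19⊕b22⊕b23⊕b26⊕b27⊕b30⊕b31 = 0⊕1⊕1⊕0⊕0⊕0⊕1⊕1⊕0⊕0⊕0⊕0⊕1⊕0⊕1⊕1 = 1
s4: b4⊕b5⊕b6⊕b7⊕b12⊕b13⊕b14⊕b15⊕b20⊕b21⊕b22⊕b23⊕b28⊕b29⊕b30⊕b31 = 0⊕1⊕1⊕0⊕1⊕1⊕1⊕1⊕0⊕1⊕0⊕0⊕1⊕1⊕1⊕1 = 1
s8: b8⊕b9⊕b10⊕b11⊕b12⊕b13⊕b14⊕b15⊕b24⊕b25⊕b26⊕b27⊕b28⊕b29⊕b30⊕b31 = 0⊕1⊕0⊕0⊕1⊕1⊕1⊕1⊕0⊕1⊕1⊕0⊕1⊕1⊕1⊕1 = 1
s16: b16⊕b17⊕b18⊕b19⊕b20⊕b21⊕b22⊕b23⊕b24⊕b25⊕b26⊕b27⊕b28⊕b29⊕b30⊕b31 = 1⊕1⊕0⊕0⊕0⊕1⊕0⊕0⊕0⊕1⊕1⊕0⊕1⊕1⊕1⊕1 = 1
Syndrome (s16...s1) = 11110 → position 30.
Overall parity (XOR of all 32 bits, including p0): 1⊕0⊕0⊕1⊕0⊕1⊕1⊕0⊕0⊕1⊕0⊕0⊕1⊕1⊕1⊕1⊕1⊕1⊕0⊕0⊕0⊕1⊕0⊕0⊕0⊕1⊕1⊕0⊕1⊕1⊕1⊕1 = 0
Overall=0, syndrome position=30 → double-bit error detected (uncorrectable).

double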